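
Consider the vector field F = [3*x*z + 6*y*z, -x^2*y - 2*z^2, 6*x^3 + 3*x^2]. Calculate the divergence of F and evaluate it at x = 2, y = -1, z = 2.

∂F₁/∂x = 3*z
∂F₂/∂y = -x^2
∂F₃/∂z = 0
∇·F = -x^2 + 3*z
At (2, -1, 2): 2.

2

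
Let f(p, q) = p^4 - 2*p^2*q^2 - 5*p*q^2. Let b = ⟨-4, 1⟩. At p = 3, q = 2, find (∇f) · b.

∂f/∂p = 4*p^3 - 4*p*q^2 - 5*q^2
∂f/∂q = -4*p^2*q - 10*p*q
∇f at (3, 2) = (40, -132)
∇f · b = (40)(-4) + (-132)(1) = -292

-292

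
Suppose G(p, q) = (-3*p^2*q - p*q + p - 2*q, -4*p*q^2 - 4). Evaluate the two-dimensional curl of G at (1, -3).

-30

∂G₂/∂p = -4*q^2
∂G₁/∂q = -3*p^2 - p - 2
Scalar curl = 3*p^2 + p - 4*q^2 + 2
At (1, -3): -30.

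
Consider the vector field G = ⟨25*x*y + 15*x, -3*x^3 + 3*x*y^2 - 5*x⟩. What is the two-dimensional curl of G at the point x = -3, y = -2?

∂G₂/∂x = -9*x^2 + 3*y^2 - 5
∂G₁/∂y = 25*x
Scalar curl = -9*x^2 - 25*x + 3*y^2 - 5
At (-3, -2): 1.

1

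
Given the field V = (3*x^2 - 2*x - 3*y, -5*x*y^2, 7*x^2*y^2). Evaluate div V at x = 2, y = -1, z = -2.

30

∂V₁/∂x = 6*x - 2
∂V₂/∂y = -10*x*y
∂V₃/∂z = 0
∇·V = -10*x*y + 6*x - 2
At (2, -1, -2): 30.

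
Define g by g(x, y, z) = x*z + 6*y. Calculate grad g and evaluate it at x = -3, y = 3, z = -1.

(-1, 6, -3)

∂g/∂x = z
∂g/∂y = 6
∂g/∂z = x
∇g = (z, 6, x)
At (-3, 3, -1): (-1, 6, -3).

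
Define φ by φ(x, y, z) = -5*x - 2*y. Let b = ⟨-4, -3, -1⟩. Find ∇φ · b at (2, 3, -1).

26

∂φ/∂x = -5
∂φ/∂y = -2
∂φ/∂z = 0
∇φ at (2, 3, -1) = (-5, -2, 0)
∇φ · b = (-5)(-4) + (-2)(-3) + (0)(-1) = 26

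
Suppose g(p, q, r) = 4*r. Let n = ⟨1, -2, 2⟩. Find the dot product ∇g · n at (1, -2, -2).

∂g/∂p = 0
∂g/∂q = 0
∂g/∂r = 4
∇g at (1, -2, -2) = (0, 0, 4)
∇g · n = (0)(1) + (0)(-2) + (4)(2) = 8

8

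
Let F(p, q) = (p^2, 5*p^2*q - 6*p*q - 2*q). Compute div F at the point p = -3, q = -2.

55

∂F₁/∂p = 2*p
∂F₂/∂q = 5*p^2 - 6*p - 2
∇·F = 5*p^2 - 4*p - 2
At (-3, -2): 55.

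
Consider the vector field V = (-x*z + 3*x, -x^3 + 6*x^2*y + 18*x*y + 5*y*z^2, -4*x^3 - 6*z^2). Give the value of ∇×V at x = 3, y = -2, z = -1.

(∇×V)₁ = ∂V₃/∂y − ∂V₂/∂z = -10*y*z
(∇×V)₂ = ∂V₁/∂z − ∂V₃/∂x = 12*x^2 - x
(∇×V)₃ = ∂V₂/∂x − ∂V₁/∂y = -3*x^2 + 12*x*y + 18*y
∇×V = (-10*y*z, 12*x^2 - x, -3*x^2 + 12*x*y + 18*y)
At (3, -2, -1): (-20, 105, -135).

(-20, 105, -135)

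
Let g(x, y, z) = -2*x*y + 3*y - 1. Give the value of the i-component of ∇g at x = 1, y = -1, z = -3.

(∇g)_1 = ∂g/∂x = -2*y
At (1, -1, -3): 2.

2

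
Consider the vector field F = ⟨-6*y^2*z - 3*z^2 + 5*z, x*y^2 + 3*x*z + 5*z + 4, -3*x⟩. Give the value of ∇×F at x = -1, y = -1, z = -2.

(-2, 14, 19)

(∇×F)₁ = ∂F₃/∂y − ∂F₂/∂z = -3*x - 5
(∇×F)₂ = ∂F₁/∂z − ∂F₃/∂x = -6*y^2 - 6*z + 8
(∇×F)₃ = ∂F₂/∂x − ∂F₁/∂y = y^2 + 12*y*z + 3*z
∇×F = (-3*x - 5, -6*y^2 - 6*z + 8, y^2 + 12*y*z + 3*z)
At (-1, -1, -2): (-2, 14, 19).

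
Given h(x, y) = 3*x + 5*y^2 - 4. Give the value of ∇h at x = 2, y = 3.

∂h/∂x = 3
∂h/∂y = 10*y
∇h = (3, 10*y)
At (2, 3): (3, 30).

(3, 30)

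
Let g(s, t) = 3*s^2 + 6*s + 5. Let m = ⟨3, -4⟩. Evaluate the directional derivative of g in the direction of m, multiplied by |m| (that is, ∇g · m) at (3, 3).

∂g/∂s = 6*s + 6
∂g/∂t = 0
∇g at (3, 3) = (24, 0)
∇g · m = (24)(3) + (0)(-4) = 72

72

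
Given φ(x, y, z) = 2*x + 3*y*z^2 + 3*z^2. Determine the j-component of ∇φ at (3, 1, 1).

(∇φ)_2 = ∂φ/∂y = 3*z^2
At (3, 1, 1): 3.

3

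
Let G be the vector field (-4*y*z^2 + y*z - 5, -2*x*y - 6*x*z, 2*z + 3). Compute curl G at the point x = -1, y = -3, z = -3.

(∇×G)₁ = ∂G₃/∂y − ∂G₂/∂z = 6*x
(∇×G)₂ = ∂G₁/∂z − ∂G₃/∂x = -8*y*z + y
(∇×G)₃ = ∂G₂/∂x − ∂G₁/∂y = -2*y + 4*z^2 - 7*z
∇×G = (6*x, -8*y*z + y, -2*y + 4*z^2 - 7*z)
At (-1, -3, -3): (-6, -75, 63).

(-6, -75, 63)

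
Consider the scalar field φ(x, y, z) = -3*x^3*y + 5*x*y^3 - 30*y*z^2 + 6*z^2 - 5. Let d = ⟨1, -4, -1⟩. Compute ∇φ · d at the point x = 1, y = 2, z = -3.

∂φ/∂x = -9*x^2*y + 5*y^3
∂φ/∂y = -3*x^3 + 15*x*y^2 - 30*z^2
∂φ/∂z = -60*y*z + 12*z
∇φ at (1, 2, -3) = (22, -213, 324)
∇φ · d = (22)(1) + (-213)(-4) + (324)(-1) = 550

550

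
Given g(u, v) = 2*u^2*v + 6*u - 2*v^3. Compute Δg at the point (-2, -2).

16

∂²g/∂u² = 4*v
∂²g/∂v² = -12*v
∇²g = -8*v
At (-2, -2): 16.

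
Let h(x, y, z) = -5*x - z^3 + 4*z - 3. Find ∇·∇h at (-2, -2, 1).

∂²h/∂x² = 0
∂²h/∂y² = 0
∂²h/∂z² = -6*z
∇²h = -6*z
At (-2, -2, 1): -6.

-6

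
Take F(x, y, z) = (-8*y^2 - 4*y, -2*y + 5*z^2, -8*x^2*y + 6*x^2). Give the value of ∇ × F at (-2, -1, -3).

(∇×F)₁ = ∂F₃/∂y − ∂F₂/∂z = -8*x^2 - 10*z
(∇×F)₂ = ∂F₁/∂z − ∂F₃/∂x = 16*x*y - 12*x
(∇×F)₃ = ∂F₂/∂x − ∂F₁/∂y = 16*y + 4
∇×F = (-8*x^2 - 10*z, 16*x*y - 12*x, 16*y + 4)
At (-2, -1, -3): (-2, 56, -12).

(-2, 56, -12)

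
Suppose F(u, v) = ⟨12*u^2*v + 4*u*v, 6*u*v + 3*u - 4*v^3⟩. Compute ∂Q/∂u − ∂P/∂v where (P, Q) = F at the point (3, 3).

-99

∂F₂/∂u = 6*v + 3
∂F₁/∂v = 12*u^2 + 4*u
Scalar curl = -12*u^2 - 4*u + 6*v + 3
At (3, 3): -99.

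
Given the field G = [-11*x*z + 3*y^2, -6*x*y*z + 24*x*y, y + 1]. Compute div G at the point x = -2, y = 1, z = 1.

∂G₁/∂x = -11*z
∂G₂/∂y = -6*x*z + 24*x
∂G₃/∂z = 0
∇·G = -6*x*z + 24*x - 11*z
At (-2, 1, 1): -47.

-47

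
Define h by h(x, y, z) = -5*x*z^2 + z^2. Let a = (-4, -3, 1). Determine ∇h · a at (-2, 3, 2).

124

∂h/∂x = -5*z^2
∂h/∂y = 0
∂h/∂z = -10*x*z + 2*z
∇h at (-2, 3, 2) = (-20, 0, 44)
∇h · a = (-20)(-4) + (0)(-3) + (44)(1) = 124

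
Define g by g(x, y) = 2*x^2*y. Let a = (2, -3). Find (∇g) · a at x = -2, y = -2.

∂g/∂x = 4*x*y
∂g/∂y = 2*x^2
∇g at (-2, -2) = (16, 8)
∇g · a = (16)(2) + (8)(-3) = 8

8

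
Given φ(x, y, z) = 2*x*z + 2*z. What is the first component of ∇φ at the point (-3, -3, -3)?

-6

(∇φ)_1 = ∂φ/∂x = 2*z
At (-3, -3, -3): -6.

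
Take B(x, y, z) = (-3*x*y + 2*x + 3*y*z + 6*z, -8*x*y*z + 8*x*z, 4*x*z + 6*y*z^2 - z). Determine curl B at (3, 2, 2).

(∇×B)₁ = ∂B₃/∂y − ∂B₂/∂z = 8*x*y - 8*x + 6*z^2
(∇×B)₂ = ∂B₁/∂z − ∂B₃/∂x = 3*y - 4*z + 6
(∇×B)₃ = ∂B₂/∂x − ∂B₁/∂y = 3*x - 8*y*z + 5*z
∇×B = (8*x*y - 8*x + 6*z^2, 3*y - 4*z + 6, 3*x - 8*y*z + 5*z)
At (3, 2, 2): (48, 4, -13).

(48, 4, -13)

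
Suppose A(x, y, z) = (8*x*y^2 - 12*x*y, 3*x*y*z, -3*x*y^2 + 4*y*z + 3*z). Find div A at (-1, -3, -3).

108

∂A₁/∂x = 8*y^2 - 12*y
∂A₂/∂y = 3*x*z
∂A₃/∂z = 4*y + 3
∇·A = 3*x*z + 8*y^2 - 8*y + 3
At (-1, -3, -3): 108.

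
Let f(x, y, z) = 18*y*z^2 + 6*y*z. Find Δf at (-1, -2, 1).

-72

∂²f/∂x² = 0
∂²f/∂y² = 0
∂²f/∂z² = 36*y
∇²f = 36*y
At (-1, -2, 1): -72.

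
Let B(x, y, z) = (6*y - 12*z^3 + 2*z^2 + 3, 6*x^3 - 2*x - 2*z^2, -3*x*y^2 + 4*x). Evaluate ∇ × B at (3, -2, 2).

(∇×B)₁ = ∂B₃/∂y − ∂B₂/∂z = -6*x*y + 4*z
(∇×B)₂ = ∂B₁/∂z − ∂B₃/∂x = 3*y^2 - 36*z^2 + 4*z - 4
(∇×B)₃ = ∂B₂/∂x − ∂B₁/∂y = 18*x^2 - 8
∇×B = (-6*x*y + 4*z, 3*y^2 - 36*z^2 + 4*z - 4, 18*x^2 - 8)
At (3, -2, 2): (44, -128, 154).

(44, -128, 154)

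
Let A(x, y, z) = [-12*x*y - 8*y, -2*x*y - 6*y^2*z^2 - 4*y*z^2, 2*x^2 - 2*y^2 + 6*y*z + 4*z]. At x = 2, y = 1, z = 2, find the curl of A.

(∇×A)₁ = ∂A₃/∂y − ∂A₂/∂z = 12*y^2*z + 8*y*z - 4*y + 6*z
(∇×A)₂ = ∂A₁/∂z − ∂A₃/∂x = -4*x
(∇×A)₃ = ∂A₂/∂x − ∂A₁/∂y = 12*x - 2*y + 8
∇×A = (12*y^2*z + 8*y*z - 4*y + 6*z, -4*x, 12*x - 2*y + 8)
At (2, 1, 2): (48, -8, 30).

(48, -8, 30)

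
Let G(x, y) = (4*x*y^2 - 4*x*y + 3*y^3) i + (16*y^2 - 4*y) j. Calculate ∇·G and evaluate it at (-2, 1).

28

∂G₁/∂x = 4*y^2 - 4*y
∂G₂/∂y = 32*y - 4
∇·G = 4*y^2 + 28*y - 4
At (-2, 1): 28.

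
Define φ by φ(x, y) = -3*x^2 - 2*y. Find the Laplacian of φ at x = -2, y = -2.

-6

∂²φ/∂x² = -6
∂²φ/∂y² = 0
∇²φ = -6
At (-2, -2): -6.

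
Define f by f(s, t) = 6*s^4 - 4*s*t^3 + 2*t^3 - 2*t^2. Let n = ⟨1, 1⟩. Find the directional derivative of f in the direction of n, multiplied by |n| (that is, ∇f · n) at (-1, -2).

88

∂f/∂s = 24*s^3 - 4*t^3
∂f/∂t = -12*s*t^2 + 6*t^2 - 4*t
∇f at (-1, -2) = (8, 80)
∇f · n = (8)(1) + (80)(1) = 88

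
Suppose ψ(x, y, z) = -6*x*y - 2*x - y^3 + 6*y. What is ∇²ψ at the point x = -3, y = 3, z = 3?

-18

∂²ψ/∂x² = 0
∂²ψ/∂y² = -6*y
∂²ψ/∂z² = 0
∇²ψ = -6*y
At (-3, 3, 3): -18.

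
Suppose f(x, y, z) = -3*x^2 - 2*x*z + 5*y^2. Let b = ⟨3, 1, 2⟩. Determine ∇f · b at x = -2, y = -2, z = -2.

36

∂f/∂x = -6*x - 2*z
∂f/∂y = 10*y
∂f/∂z = -2*x
∇f at (-2, -2, -2) = (16, -20, 4)
∇f · b = (16)(3) + (-20)(1) + (4)(2) = 36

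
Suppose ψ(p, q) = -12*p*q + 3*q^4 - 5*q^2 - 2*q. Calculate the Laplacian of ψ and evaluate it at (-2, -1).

∂²ψ/∂p² = 0
∂²ψ/∂q² = 2*(18*q^2 - 5)
∇²ψ = 36*q^2 - 10
At (-2, -1): 26.

26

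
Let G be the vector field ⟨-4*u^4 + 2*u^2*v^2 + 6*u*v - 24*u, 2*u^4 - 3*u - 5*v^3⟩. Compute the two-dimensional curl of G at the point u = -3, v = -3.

-93

∂G₂/∂u = 8*u^3 - 3
∂G₁/∂v = 4*u^2*v + 6*u
Scalar curl = 8*u^3 - 4*u^2*v - 6*u - 3
At (-3, -3): -93.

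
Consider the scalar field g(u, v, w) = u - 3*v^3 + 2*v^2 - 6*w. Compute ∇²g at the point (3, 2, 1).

-32

∂²g/∂u² = 0
∂²g/∂v² = 2*(-9*v + 2)
∂²g/∂w² = 0
∇²g = -18*v + 4
At (3, 2, 1): -32.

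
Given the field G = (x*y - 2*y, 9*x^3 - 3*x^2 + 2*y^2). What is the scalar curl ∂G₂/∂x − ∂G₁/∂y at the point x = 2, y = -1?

∂G₂/∂x = 27*x^2 - 6*x
∂G₁/∂y = x - 2
Scalar curl = 27*x^2 - 7*x + 2
At (2, -1): 96.

96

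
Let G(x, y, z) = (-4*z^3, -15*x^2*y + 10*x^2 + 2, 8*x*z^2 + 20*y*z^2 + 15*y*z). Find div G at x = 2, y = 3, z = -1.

∂G₁/∂x = 0
∂G₂/∂y = -15*x^2
∂G₃/∂z = 16*x*z + 40*y*z + 15*y
∇·G = -15*x^2 + 16*x*z + 40*y*z + 15*y
At (2, 3, -1): -167.

-167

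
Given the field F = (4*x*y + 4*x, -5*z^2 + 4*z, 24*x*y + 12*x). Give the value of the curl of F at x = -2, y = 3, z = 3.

(∇×F)₁ = ∂F₃/∂y − ∂F₂/∂z = 24*x + 10*z - 4
(∇×F)₂ = ∂F₁/∂z − ∂F₃/∂x = -24*y - 12
(∇×F)₃ = ∂F₂/∂x − ∂F₁/∂y = -4*x
∇×F = (24*x + 10*z - 4, -24*y - 12, -4*x)
At (-2, 3, 3): (-22, -84, 8).

(-22, -84, 8)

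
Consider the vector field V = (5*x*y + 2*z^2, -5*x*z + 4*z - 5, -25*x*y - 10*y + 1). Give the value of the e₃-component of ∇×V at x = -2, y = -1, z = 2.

0

(∇×V)_3 = ∂V₂/∂x − ∂V₁/∂y
= -5*z − (5*x)
= -5*x - 5*z
At (-2, -1, 2): 0.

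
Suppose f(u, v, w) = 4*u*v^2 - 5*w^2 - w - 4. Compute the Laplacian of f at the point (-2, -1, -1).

∂²f/∂u² = 0
∂²f/∂v² = 8*u
∂²f/∂w² = -10
∇²f = 8*u - 10
At (-2, -1, -1): -26.

-26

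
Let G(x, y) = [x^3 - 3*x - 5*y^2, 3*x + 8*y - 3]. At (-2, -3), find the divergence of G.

17

∂G₁/∂x = 3*x^2 - 3
∂G₂/∂y = 8
∇·G = 3*x^2 + 5
At (-2, -3): 17.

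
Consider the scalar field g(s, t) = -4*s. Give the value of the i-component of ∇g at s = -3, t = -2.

(∇g)_1 = ∂g/∂s = -4
At (-3, -2): -4.

-4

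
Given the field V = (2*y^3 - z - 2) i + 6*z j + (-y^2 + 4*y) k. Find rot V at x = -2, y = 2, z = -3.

(-6, -1, -24)

(∇×V)₁ = ∂V₃/∂y − ∂V₂/∂z = -2*y - 2
(∇×V)₂ = ∂V₁/∂z − ∂V₃/∂x = -1
(∇×V)₃ = ∂V₂/∂x − ∂V₁/∂y = -6*y^2
∇×V = (-2*y - 2, -1, -6*y^2)
At (-2, 2, -3): (-6, -1, -24).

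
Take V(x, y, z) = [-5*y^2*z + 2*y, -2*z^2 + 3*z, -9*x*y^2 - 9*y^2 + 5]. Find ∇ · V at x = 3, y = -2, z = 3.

0

∂V₁/∂x = 0
∂V₂/∂y = 0
∂V₃/∂z = 0
∇·V = 0
At (3, -2, 3): 0.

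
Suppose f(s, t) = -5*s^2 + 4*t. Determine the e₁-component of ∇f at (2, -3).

(∇f)_1 = ∂f/∂s = -10*s
At (2, -3): -20.

-20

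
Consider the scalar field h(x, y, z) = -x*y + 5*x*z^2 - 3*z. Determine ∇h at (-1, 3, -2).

(17, 1, 17)

∂h/∂x = -y + 5*z^2
∂h/∂y = -x
∂h/∂z = 10*x*z - 3
∇h = (-y + 5*z^2, -x, 10*x*z - 3)
At (-1, 3, -2): (17, 1, 17).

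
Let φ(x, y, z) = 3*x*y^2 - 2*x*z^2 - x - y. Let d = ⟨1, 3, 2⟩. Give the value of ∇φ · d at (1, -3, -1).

-25

∂φ/∂x = 3*y^2 - 2*z^2 - 1
∂φ/∂y = 6*x*y - 1
∂φ/∂z = -4*x*z
∇φ at (1, -3, -1) = (24, -19, 4)
∇φ · d = (24)(1) + (-19)(3) + (4)(2) = -25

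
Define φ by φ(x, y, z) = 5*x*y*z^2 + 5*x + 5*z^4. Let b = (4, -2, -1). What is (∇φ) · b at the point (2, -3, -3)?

∂φ/∂x = 5*y*z^2 + 5
∂φ/∂y = 5*x*z^2
∂φ/∂z = 10*x*y*z + 20*z^3
∇φ at (2, -3, -3) = (-130, 90, -360)
∇φ · b = (-130)(4) + (90)(-2) + (-360)(-1) = -340

-340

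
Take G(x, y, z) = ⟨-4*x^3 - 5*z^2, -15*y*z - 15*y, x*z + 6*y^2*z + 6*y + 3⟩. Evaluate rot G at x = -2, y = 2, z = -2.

(∇×G)₁ = ∂G₃/∂y − ∂G₂/∂z = 12*y*z + 15*y + 6
(∇×G)₂ = ∂G₁/∂z − ∂G₃/∂x = -11*z
(∇×G)₃ = ∂G₂/∂x − ∂G₁/∂y = 0
∇×G = (12*y*z + 15*y + 6, -11*z, 0)
At (-2, 2, -2): (-12, 22, 0).

(-12, 22, 0)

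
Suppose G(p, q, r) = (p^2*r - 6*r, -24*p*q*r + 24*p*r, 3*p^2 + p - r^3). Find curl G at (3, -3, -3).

(-288, -16, -288)

(∇×G)₁ = ∂G₃/∂q − ∂G₂/∂r = 24*p*q - 24*p
(∇×G)₂ = ∂G₁/∂r − ∂G₃/∂p = p^2 - 6*p - 7
(∇×G)₃ = ∂G₂/∂p − ∂G₁/∂q = -24*q*r + 24*r
∇×G = (24*p*q - 24*p, p^2 - 6*p - 7, -24*q*r + 24*r)
At (3, -3, -3): (-288, -16, -288).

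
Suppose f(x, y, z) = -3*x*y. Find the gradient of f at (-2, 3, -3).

∂f/∂x = -3*y
∂f/∂y = -3*x
∂f/∂z = 0
∇f = (-3*y, -3*x, 0)
At (-2, 3, -3): (-9, 6, 0).

(-9, 6, 0)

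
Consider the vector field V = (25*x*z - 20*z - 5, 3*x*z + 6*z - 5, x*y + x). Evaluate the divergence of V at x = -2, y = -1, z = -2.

-50

∂V₁/∂x = 25*z
∂V₂/∂y = 0
∂V₃/∂z = 0
∇·V = 25*z
At (-2, -1, -2): -50.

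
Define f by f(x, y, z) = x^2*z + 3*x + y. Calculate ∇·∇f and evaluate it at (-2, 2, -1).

-2

∂²f/∂x² = 2*z
∂²f/∂y² = 0
∂²f/∂z² = 0
∇²f = 2*z
At (-2, 2, -1): -2.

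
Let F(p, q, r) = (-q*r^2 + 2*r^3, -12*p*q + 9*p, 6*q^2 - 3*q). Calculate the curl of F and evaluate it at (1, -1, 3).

(∇×F)₁ = ∂F₃/∂q − ∂F₂/∂r = 12*q - 3
(∇×F)₂ = ∂F₁/∂r − ∂F₃/∂p = -2*q*r + 6*r^2
(∇×F)₃ = ∂F₂/∂p − ∂F₁/∂q = -12*q + r^2 + 9
∇×F = (12*q - 3, -2*q*r + 6*r^2, -12*q + r^2 + 9)
At (1, -1, 3): (-15, 60, 30).

(-15, 60, 30)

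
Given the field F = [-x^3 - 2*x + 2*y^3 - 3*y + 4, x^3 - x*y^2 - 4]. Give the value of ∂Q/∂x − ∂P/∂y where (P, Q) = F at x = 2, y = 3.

-48

∂F₂/∂x = 3*x^2 - y^2
∂F₁/∂y = 6*y^2 - 3
Scalar curl = 3*x^2 - 7*y^2 + 3
At (2, 3): -48.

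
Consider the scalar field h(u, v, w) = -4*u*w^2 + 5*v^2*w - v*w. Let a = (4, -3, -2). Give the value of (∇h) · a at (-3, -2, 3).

-143

∂h/∂u = -4*w^2
∂h/∂v = 10*v*w - w
∂h/∂w = -8*u*w + 5*v^2 - v
∇h at (-3, -2, 3) = (-36, -63, 94)
∇h · a = (-36)(4) + (-63)(-3) + (94)(-2) = -143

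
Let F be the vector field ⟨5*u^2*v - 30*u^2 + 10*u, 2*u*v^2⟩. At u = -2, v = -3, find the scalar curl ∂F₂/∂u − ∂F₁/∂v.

∂F₂/∂u = 2*v^2
∂F₁/∂v = 5*u^2
Scalar curl = -5*u^2 + 2*v^2
At (-2, -3): -2.

-2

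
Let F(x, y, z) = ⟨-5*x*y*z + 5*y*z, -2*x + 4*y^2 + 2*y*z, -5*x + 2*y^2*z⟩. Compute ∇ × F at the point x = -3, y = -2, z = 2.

(∇×F)₁ = ∂F₃/∂y − ∂F₂/∂z = 4*y*z - 2*y
(∇×F)₂ = ∂F₁/∂z − ∂F₃/∂x = -5*x*y + 5*y + 5
(∇×F)₃ = ∂F₂/∂x − ∂F₁/∂y = 5*x*z - 5*z - 2
∇×F = (4*y*z - 2*y, -5*x*y + 5*y + 5, 5*x*z - 5*z - 2)
At (-3, -2, 2): (-12, -35, -42).

(-12, -35, -42)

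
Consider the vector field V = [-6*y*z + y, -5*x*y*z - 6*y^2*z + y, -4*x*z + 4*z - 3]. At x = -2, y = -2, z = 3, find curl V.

(44, 24, 47)

(∇×V)₁ = ∂V₃/∂y − ∂V₂/∂z = 5*x*y + 6*y^2
(∇×V)₂ = ∂V₁/∂z − ∂V₃/∂x = -6*y + 4*z
(∇×V)₃ = ∂V₂/∂x − ∂V₁/∂y = -5*y*z + 6*z - 1
∇×V = (5*x*y + 6*y^2, -6*y + 4*z, -5*y*z + 6*z - 1)
At (-2, -2, 3): (44, 24, 47).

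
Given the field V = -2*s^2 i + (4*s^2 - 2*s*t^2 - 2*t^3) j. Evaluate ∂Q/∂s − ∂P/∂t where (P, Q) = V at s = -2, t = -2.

∂V₂/∂s = 8*s - 2*t^2
∂V₁/∂t = 0
Scalar curl = 8*s - 2*t^2
At (-2, -2): -24.

-24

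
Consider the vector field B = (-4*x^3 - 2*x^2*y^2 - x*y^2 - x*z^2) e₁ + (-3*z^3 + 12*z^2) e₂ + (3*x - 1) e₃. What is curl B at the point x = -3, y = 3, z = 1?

(-15, 3, 90)

(∇×B)₁ = ∂B₃/∂y − ∂B₂/∂z = 9*z^2 - 24*z
(∇×B)₂ = ∂B₁/∂z − ∂B₃/∂x = -2*x*z - 3
(∇×B)₃ = ∂B₂/∂x − ∂B₁/∂y = 4*x^2*y + 2*x*y
∇×B = (9*z^2 - 24*z, -2*x*z - 3, 4*x^2*y + 2*x*y)
At (-3, 3, 1): (-15, 3, 90).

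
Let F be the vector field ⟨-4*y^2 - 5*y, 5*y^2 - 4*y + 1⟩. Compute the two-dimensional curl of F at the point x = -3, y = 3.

∂F₂/∂x = 0
∂F₁/∂y = -8*y - 5
Scalar curl = 8*y + 5
At (-3, 3): 29.

29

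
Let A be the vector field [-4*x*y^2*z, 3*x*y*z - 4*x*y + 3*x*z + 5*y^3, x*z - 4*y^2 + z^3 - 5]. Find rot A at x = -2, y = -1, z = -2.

(∇×A)₁ = ∂A₃/∂y − ∂A₂/∂z = -3*x*y - 3*x - 8*y
(∇×A)₂ = ∂A₁/∂z − ∂A₃/∂x = -4*x*y^2 - z
(∇×A)₃ = ∂A₂/∂x − ∂A₁/∂y = 8*x*y*z + 3*y*z - 4*y + 3*z
∇×A = (-3*x*y - 3*x - 8*y, -4*x*y^2 - z, 8*x*y*z + 3*y*z - 4*y + 3*z)
At (-2, -1, -2): (8, 10, -28).

(8, 10, -28)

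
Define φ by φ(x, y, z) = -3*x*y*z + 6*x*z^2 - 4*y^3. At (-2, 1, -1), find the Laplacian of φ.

∂²φ/∂x² = 0
∂²φ/∂y² = -24*y
∂²φ/∂z² = 12*x
∇²φ = 12*x - 24*y
At (-2, 1, -1): -48.

-48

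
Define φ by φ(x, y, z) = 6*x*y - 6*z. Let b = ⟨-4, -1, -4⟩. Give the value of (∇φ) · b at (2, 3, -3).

∂φ/∂x = 6*y
∂φ/∂y = 6*x
∂φ/∂z = -6
∇φ at (2, 3, -3) = (18, 12, -6)
∇φ · b = (18)(-4) + (12)(-1) + (-6)(-4) = -60

-60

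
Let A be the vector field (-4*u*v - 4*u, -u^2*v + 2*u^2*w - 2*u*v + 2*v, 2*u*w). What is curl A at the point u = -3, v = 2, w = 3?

(∇×A)₁ = ∂A₃/∂v − ∂A₂/∂w = -2*u^2
(∇×A)₂ = ∂A₁/∂w − ∂A₃/∂u = -2*w
(∇×A)₃ = ∂A₂/∂u − ∂A₁/∂v = -2*u*v + 4*u*w + 4*u - 2*v
∇×A = (-2*u^2, -2*w, -2*u*v + 4*u*w + 4*u - 2*v)
At (-3, 2, 3): (-18, -6, -40).

(-18, -6, -40)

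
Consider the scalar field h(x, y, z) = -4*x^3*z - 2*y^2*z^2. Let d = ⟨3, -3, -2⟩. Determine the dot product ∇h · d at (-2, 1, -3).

∂h/∂x = -12*x^2*z
∂h/∂y = -4*y*z^2
∂h/∂z = -4*x^3 - 4*y^2*z
∇h at (-2, 1, -3) = (144, -36, 44)
∇h · d = (144)(3) + (-36)(-3) + (44)(-2) = 452

452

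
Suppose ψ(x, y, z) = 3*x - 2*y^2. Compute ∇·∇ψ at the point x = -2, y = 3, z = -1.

-4

∂²ψ/∂x² = 0
∂²ψ/∂y² = -4
∂²ψ/∂z² = 0
∇²ψ = -4
At (-2, 3, -1): -4.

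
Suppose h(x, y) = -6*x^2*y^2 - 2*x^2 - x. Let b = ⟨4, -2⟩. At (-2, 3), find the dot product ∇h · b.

∂h/∂x = -12*x*y^2 - 4*x - 1
∂h/∂y = -12*x^2*y
∇h at (-2, 3) = (223, -144)
∇h · b = (223)(4) + (-144)(-2) = 1180

1180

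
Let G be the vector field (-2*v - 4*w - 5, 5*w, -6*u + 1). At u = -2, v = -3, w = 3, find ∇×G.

(-5, 2, 2)

(∇×G)₁ = ∂G₃/∂v − ∂G₂/∂w = -5
(∇×G)₂ = ∂G₁/∂w − ∂G₃/∂u = 2
(∇×G)₃ = ∂G₂/∂u − ∂G₁/∂v = 2
∇×G = (-5, 2, 2)
At (-2, -3, 3): (-5, 2, 2).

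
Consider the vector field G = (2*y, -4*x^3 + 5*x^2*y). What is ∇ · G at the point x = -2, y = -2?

20

∂G₁/∂x = 0
∂G₂/∂y = 5*x^2
∇·G = 5*x^2
At (-2, -2): 20.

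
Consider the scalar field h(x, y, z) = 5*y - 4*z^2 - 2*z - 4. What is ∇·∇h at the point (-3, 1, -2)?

-8

∂²h/∂x² = 0
∂²h/∂y² = 0
∂²h/∂z² = -8
∇²h = -8
At (-3, 1, -2): -8.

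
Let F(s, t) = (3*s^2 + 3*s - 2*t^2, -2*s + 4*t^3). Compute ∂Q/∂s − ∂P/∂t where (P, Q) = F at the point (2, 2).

∂F₂/∂s = -2
∂F₁/∂t = -4*t
Scalar curl = 4*t - 2
At (2, 2): 6.

6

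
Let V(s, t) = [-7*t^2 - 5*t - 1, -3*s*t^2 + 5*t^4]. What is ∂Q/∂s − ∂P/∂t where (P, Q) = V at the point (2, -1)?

∂V₂/∂s = -3*t^2
∂V₁/∂t = -14*t - 5
Scalar curl = -3*t^2 + 14*t + 5
At (2, -1): -12.

-12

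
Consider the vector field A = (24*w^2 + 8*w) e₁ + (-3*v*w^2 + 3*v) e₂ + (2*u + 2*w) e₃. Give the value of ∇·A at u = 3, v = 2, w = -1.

∂A₁/∂u = 0
∂A₂/∂v = -3*w^2 + 3
∂A₃/∂w = 2
∇·A = -3*w^2 + 5
At (3, 2, -1): 2.

2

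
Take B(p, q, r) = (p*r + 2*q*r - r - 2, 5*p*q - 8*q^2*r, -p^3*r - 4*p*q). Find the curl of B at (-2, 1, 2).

(16, 27, 1)

(∇×B)₁ = ∂B₃/∂q − ∂B₂/∂r = -4*p + 8*q^2
(∇×B)₂ = ∂B₁/∂r − ∂B₃/∂p = 3*p^2*r + p + 6*q - 1
(∇×B)₃ = ∂B₂/∂p − ∂B₁/∂q = 5*q - 2*r
∇×B = (-4*p + 8*q^2, 3*p^2*r + p + 6*q - 1, 5*q - 2*r)
At (-2, 1, 2): (16, 27, 1).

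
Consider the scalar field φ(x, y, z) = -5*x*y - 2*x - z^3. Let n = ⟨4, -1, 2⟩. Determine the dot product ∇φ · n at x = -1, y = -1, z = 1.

1

∂φ/∂x = -5*y - 2
∂φ/∂y = -5*x
∂φ/∂z = -3*z^2
∇φ at (-1, -1, 1) = (3, 5, -3)
∇φ · n = (3)(4) + (5)(-1) + (-3)(2) = 1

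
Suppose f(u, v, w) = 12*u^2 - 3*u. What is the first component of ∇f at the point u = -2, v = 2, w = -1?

(∇f)_1 = ∂f/∂u = 24*u - 3
At (-2, 2, -1): -51.

-51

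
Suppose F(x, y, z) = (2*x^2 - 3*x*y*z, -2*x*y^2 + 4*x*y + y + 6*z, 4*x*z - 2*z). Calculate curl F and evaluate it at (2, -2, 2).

(∇×F)₁ = ∂F₃/∂y − ∂F₂/∂z = -6
(∇×F)₂ = ∂F₁/∂z − ∂F₃/∂x = -3*x*y - 4*z
(∇×F)₃ = ∂F₂/∂x − ∂F₁/∂y = 3*x*z - 2*y^2 + 4*y
∇×F = (-6, -3*x*y - 4*z, 3*x*z - 2*y^2 + 4*y)
At (2, -2, 2): (-6, 4, -4).

(-6, 4, -4)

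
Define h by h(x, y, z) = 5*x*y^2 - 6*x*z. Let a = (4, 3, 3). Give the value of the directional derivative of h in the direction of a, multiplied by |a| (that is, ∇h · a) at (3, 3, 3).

∂h/∂x = 5*y^2 - 6*z
∂h/∂y = 10*x*y
∂h/∂z = -6*x
∇h at (3, 3, 3) = (27, 90, -18)
∇h · a = (27)(4) + (90)(3) + (-18)(3) = 324

324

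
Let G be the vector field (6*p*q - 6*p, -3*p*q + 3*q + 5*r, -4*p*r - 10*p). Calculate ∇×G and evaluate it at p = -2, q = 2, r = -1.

(-5, 6, 6)

(∇×G)₁ = ∂G₃/∂q − ∂G₂/∂r = -5
(∇×G)₂ = ∂G₁/∂r − ∂G₃/∂p = 4*r + 10
(∇×G)₃ = ∂G₂/∂p − ∂G₁/∂q = -6*p - 3*q
∇×G = (-5, 4*r + 10, -6*p - 3*q)
At (-2, 2, -1): (-5, 6, 6).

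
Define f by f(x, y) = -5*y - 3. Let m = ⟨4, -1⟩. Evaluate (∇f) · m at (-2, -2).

∂f/∂x = 0
∂f/∂y = -5
∇f at (-2, -2) = (0, -5)
∇f · m = (0)(4) + (-5)(-1) = 5

5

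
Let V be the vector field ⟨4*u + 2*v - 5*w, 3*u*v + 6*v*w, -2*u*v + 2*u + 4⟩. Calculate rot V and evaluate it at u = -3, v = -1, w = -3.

(∇×V)₁ = ∂V₃/∂v − ∂V₂/∂w = -2*u - 6*v
(∇×V)₂ = ∂V₁/∂w − ∂V₃/∂u = 2*v - 7
(∇×V)₃ = ∂V₂/∂u − ∂V₁/∂v = 3*v - 2
∇×V = (-2*u - 6*v, 2*v - 7, 3*v - 2)
At (-3, -1, -3): (12, -9, -5).

(12, -9, -5)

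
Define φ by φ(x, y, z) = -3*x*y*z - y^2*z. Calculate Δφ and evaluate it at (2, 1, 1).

∂²φ/∂x² = 0
∂²φ/∂y² = -2*z
∂²φ/∂z² = 0
∇²φ = -2*z
At (2, 1, 1): -2.

-2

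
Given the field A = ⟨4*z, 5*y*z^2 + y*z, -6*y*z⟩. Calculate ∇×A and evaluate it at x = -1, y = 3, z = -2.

(69, 4, 0)

(∇×A)₁ = ∂A₃/∂y − ∂A₂/∂z = -10*y*z - y - 6*z
(∇×A)₂ = ∂A₁/∂z − ∂A₃/∂x = 4
(∇×A)₃ = ∂A₂/∂x − ∂A₁/∂y = 0
∇×A = (-10*y*z - y - 6*z, 4, 0)
At (-1, 3, -2): (69, 4, 0).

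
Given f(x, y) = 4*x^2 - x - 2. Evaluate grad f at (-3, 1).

(-25, 0)

∂f/∂x = 8*x - 1
∂f/∂y = 0
∇f = (8*x - 1, 0)
At (-3, 1): (-25, 0).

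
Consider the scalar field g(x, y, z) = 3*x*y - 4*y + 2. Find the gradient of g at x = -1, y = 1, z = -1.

(3, -7, 0)

∂g/∂x = 3*y
∂g/∂y = 3*x - 4
∂g/∂z = 0
∇g = (3*y, 3*x - 4, 0)
At (-1, 1, -1): (3, -7, 0).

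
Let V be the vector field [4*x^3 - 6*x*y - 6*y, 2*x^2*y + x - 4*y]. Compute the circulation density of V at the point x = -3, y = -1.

∂V₂/∂x = 4*x*y + 1
∂V₁/∂y = -6*x - 6
Scalar curl = 4*x*y + 6*x + 7
At (-3, -1): 1.

1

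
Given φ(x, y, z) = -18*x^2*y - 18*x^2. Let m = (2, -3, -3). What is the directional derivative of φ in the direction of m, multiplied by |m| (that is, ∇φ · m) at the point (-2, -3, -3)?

-72

∂φ/∂x = -36*x*y - 36*x
∂φ/∂y = -18*x^2
∂φ/∂z = 0
∇φ at (-2, -3, -3) = (-144, -72, 0)
∇φ · m = (-144)(2) + (-72)(-3) + (0)(-3) = -72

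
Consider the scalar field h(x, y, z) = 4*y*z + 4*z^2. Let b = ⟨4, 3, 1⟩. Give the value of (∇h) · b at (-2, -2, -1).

-28

∂h/∂x = 0
∂h/∂y = 4*z
∂h/∂z = 4*y + 8*z
∇h at (-2, -2, -1) = (0, -4, -16)
∇h · b = (0)(4) + (-4)(3) + (-16)(1) = -28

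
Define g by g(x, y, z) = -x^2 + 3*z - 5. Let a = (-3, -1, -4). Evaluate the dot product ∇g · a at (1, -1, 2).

-6

∂g/∂x = -2*x
∂g/∂y = 0
∂g/∂z = 3
∇g at (1, -1, 2) = (-2, 0, 3)
∇g · a = (-2)(-3) + (0)(-1) + (3)(-4) = -6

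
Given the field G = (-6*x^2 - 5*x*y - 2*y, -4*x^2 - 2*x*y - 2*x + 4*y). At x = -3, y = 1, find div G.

∂G₁/∂x = -12*x - 5*y
∂G₂/∂y = -2*x + 4
∇·G = -14*x - 5*y + 4
At (-3, 1): 41.

41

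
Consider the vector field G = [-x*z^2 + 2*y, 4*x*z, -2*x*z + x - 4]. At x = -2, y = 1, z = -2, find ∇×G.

(∇×G)₁ = ∂G₃/∂y − ∂G₂/∂z = -4*x
(∇×G)₂ = ∂G₁/∂z − ∂G₃/∂x = -2*x*z + 2*z - 1
(∇×G)₃ = ∂G₂/∂x − ∂G₁/∂y = 4*z - 2
∇×G = (-4*x, -2*x*z + 2*z - 1, 4*z - 2)
At (-2, 1, -2): (8, -13, -10).

(8, -13, -10)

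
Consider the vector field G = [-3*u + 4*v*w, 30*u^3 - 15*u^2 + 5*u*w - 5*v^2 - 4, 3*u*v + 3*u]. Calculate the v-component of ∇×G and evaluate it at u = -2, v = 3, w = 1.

(∇×G)_2 = ∂G₁/∂w − ∂G₃/∂u
= 4*v − (3*v + 3)
= v - 3
At (-2, 3, 1): 0.

0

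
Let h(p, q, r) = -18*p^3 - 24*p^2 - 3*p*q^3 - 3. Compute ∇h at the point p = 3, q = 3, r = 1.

∂h/∂p = -54*p^2 - 48*p - 3*q^3
∂h/∂q = -9*p*q^2
∂h/∂r = 0
∇h = (-54*p^2 - 48*p - 3*q^3, -9*p*q^2, 0)
At (3, 3, 1): (-711, -243, 0).

(-711, -243, 0)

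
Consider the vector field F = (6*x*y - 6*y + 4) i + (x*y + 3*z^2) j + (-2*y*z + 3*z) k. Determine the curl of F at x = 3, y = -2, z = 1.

(∇×F)₁ = ∂F₃/∂y − ∂F₂/∂z = -8*z
(∇×F)₂ = ∂F₁/∂z − ∂F₃/∂x = 0
(∇×F)₃ = ∂F₂/∂x − ∂F₁/∂y = -6*x + y + 6
∇×F = (-8*z, 0, -6*x + y + 6)
At (3, -2, 1): (-8, 0, -14).

(-8, 0, -14)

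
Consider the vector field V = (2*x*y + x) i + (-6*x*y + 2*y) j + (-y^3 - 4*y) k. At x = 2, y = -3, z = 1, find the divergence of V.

∂V₁/∂x = 2*y + 1
∂V₂/∂y = -6*x + 2
∂V₃/∂z = 0
∇·V = -6*x + 2*y + 3
At (2, -3, 1): -15.

-15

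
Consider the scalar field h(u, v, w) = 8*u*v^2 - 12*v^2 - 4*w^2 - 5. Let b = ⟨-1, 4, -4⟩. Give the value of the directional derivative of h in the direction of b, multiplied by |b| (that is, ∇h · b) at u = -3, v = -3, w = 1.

∂h/∂u = 8*v^2
∂h/∂v = 16*u*v - 24*v
∂h/∂w = -8*w
∇h at (-3, -3, 1) = (72, 216, -8)
∇h · b = (72)(-1) + (216)(4) + (-8)(-4) = 824

824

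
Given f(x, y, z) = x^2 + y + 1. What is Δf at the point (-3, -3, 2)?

2

∂²f/∂x² = 2
∂²f/∂y² = 0
∂²f/∂z² = 0
∇²f = 2
At (-3, -3, 2): 2.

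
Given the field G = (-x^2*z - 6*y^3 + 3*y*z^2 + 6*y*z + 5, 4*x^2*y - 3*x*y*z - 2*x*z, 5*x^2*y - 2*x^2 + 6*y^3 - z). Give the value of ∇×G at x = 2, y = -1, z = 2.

(∇×G)₁ = ∂G₃/∂y − ∂G₂/∂z = 5*x^2 + 3*x*y + 2*x + 18*y^2
(∇×G)₂ = ∂G₁/∂z − ∂G₃/∂x = -x^2 - 10*x*y + 4*x + 6*y*z + 6*y
(∇×G)₃ = ∂G₂/∂x − ∂G₁/∂y = 8*x*y + 18*y^2 - 3*y*z - 3*z^2 - 8*z
∇×G = (5*x^2 + 3*x*y + 2*x + 18*y^2, -x^2 - 10*x*y + 4*x + 6*y*z + 6*y, 8*x*y + 18*y^2 - 3*y*z - 3*z^2 - 8*z)
At (2, -1, 2): (36, 6, -20).

(36, 6, -20)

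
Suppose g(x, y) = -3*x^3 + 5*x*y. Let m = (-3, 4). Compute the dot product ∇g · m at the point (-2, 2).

∂g/∂x = -9*x^2 + 5*y
∂g/∂y = 5*x
∇g at (-2, 2) = (-26, -10)
∇g · m = (-26)(-3) + (-10)(4) = 38

38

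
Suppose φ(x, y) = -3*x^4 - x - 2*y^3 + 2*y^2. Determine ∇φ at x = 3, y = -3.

(-325, -66)

∂φ/∂x = -12*x^3 - 1
∂φ/∂y = -6*y^2 + 4*y
∇φ = (-12*x^3 - 1, -6*y^2 + 4*y)
At (3, -3): (-325, -66).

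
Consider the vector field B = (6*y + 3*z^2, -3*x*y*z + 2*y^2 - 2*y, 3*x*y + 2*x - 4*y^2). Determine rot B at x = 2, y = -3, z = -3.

(∇×B)₁ = ∂B₃/∂y − ∂B₂/∂z = 3*x*y + 3*x - 8*y
(∇×B)₂ = ∂B₁/∂z − ∂B₃/∂x = -3*y + 6*z - 2
(∇×B)₃ = ∂B₂/∂x − ∂B₁/∂y = -3*y*z - 6
∇×B = (3*x*y + 3*x - 8*y, -3*y + 6*z - 2, -3*y*z - 6)
At (2, -3, -3): (12, -11, -33).

(12, -11, -33)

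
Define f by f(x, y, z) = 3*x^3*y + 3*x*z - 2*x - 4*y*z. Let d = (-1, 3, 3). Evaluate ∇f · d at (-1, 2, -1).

-43

∂f/∂x = 9*x^2*y + 3*z - 2
∂f/∂y = 3*x^3 - 4*z
∂f/∂z = 3*x - 4*y
∇f at (-1, 2, -1) = (13, 1, -11)
∇f · d = (13)(-1) + (1)(3) + (-11)(3) = -43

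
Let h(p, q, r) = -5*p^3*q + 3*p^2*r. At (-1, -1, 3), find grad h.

(-3, 5, 3)

∂h/∂p = -15*p^2*q + 6*p*r
∂h/∂q = -5*p^3
∂h/∂r = 3*p^2
∇h = (-15*p^2*q + 6*p*r, -5*p^3, 3*p^2)
At (-1, -1, 3): (-3, 5, 3).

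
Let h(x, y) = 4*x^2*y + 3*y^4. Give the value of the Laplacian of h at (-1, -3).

300

∂²h/∂x² = 8*y
∂²h/∂y² = 36*y^2
∇²h = 36*y^2 + 8*y
At (-1, -3): 300.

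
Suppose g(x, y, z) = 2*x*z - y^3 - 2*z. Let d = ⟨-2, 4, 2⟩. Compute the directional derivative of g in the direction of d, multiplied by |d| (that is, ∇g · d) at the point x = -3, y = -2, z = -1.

∂g/∂x = 2*z
∂g/∂y = -3*y^2
∂g/∂z = 2*x - 2
∇g at (-3, -2, -1) = (-2, -12, -8)
∇g · d = (-2)(-2) + (-12)(4) + (-8)(2) = -60

-60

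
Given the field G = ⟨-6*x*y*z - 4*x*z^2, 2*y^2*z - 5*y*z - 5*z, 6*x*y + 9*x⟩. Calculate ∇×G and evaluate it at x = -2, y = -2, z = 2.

(-25, 11, -24)

(∇×G)₁ = ∂G₃/∂y − ∂G₂/∂z = 6*x - 2*y^2 + 5*y + 5
(∇×G)₂ = ∂G₁/∂z − ∂G₃/∂x = -6*x*y - 8*x*z - 6*y - 9
(∇×G)₃ = ∂G₂/∂x − ∂G₁/∂y = 6*x*z
∇×G = (6*x - 2*y^2 + 5*y + 5, -6*x*y - 8*x*z - 6*y - 9, 6*x*z)
At (-2, -2, 2): (-25, 11, -24).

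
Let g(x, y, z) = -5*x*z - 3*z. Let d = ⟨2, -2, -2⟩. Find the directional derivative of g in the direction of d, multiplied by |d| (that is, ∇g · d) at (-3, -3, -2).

-4

∂g/∂x = -5*z
∂g/∂y = 0
∂g/∂z = -5*x - 3
∇g at (-3, -3, -2) = (10, 0, 12)
∇g · d = (10)(2) + (0)(-2) + (12)(-2) = -4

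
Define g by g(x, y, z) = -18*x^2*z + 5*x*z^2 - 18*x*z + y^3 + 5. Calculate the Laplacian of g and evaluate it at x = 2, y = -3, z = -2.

∂²g/∂x² = -36*z
∂²g/∂y² = 6*y
∂²g/∂z² = 10*x
∇²g = 10*x + 6*y - 36*z
At (2, -3, -2): 74.

74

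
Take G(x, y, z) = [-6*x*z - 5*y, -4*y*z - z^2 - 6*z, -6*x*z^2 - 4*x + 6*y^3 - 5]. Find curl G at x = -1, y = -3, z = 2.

(∇×G)₁ = ∂G₃/∂y − ∂G₂/∂z = 18*y^2 + 4*y + 2*z + 6
(∇×G)₂ = ∂G₁/∂z − ∂G₃/∂x = -6*x + 6*z^2 + 4
(∇×G)₃ = ∂G₂/∂x − ∂G₁/∂y = 5
∇×G = (18*y^2 + 4*y + 2*z + 6, -6*x + 6*z^2 + 4, 5)
At (-1, -3, 2): (160, 34, 5).

(160, 34, 5)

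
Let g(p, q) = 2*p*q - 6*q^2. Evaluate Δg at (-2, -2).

-12

∂²g/∂p² = 0
∂²g/∂q² = -12
∇²g = -12
At (-2, -2): -12.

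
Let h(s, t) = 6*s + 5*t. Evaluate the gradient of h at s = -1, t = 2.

(6, 5)

∂h/∂s = 6
∂h/∂t = 5
∇h = (6, 5)
At (-1, 2): (6, 5).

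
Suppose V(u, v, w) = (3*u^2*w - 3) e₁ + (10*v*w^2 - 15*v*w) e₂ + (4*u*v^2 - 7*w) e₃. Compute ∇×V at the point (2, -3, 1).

(-33, -24, 0)

(∇×V)₁ = ∂V₃/∂v − ∂V₂/∂w = 8*u*v - 20*v*w + 15*v
(∇×V)₂ = ∂V₁/∂w − ∂V₃/∂u = 3*u^2 - 4*v^2
(∇×V)₃ = ∂V₂/∂u − ∂V₁/∂v = 0
∇×V = (8*u*v - 20*v*w + 15*v, 3*u^2 - 4*v^2, 0)
At (2, -3, 1): (-33, -24, 0).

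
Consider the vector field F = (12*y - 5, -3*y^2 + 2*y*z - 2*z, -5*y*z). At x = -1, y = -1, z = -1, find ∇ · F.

9

∂F₁/∂x = 0
∂F₂/∂y = -6*y + 2*z
∂F₃/∂z = -5*y
∇·F = -11*y + 2*z
At (-1, -1, -1): 9.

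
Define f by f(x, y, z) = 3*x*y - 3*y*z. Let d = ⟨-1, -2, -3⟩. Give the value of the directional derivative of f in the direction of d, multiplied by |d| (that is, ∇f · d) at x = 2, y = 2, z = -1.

-6

∂f/∂x = 3*y
∂f/∂y = 3*x - 3*z
∂f/∂z = -3*y
∇f at (2, 2, -1) = (6, 9, -6)
∇f · d = (6)(-1) + (9)(-2) + (-6)(-3) = -6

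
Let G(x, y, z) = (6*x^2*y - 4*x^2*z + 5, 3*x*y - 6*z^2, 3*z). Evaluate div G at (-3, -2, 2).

∂G₁/∂x = 12*x*y - 8*x*z
∂G₂/∂y = 3*x
∂G₃/∂z = 3
∇·G = 12*x*y - 8*x*z + 3*x + 3
At (-3, -2, 2): 114.

114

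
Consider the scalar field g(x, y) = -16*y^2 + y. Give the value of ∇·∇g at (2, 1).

∂²g/∂x² = 0
∂²g/∂y² = -32
∇²g = -32
At (2, 1): -32.

-32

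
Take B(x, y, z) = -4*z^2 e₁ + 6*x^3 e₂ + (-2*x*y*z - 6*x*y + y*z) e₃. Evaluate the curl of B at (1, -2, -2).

(∇×B)₁ = ∂B₃/∂y − ∂B₂/∂z = -2*x*z - 6*x + z
(∇×B)₂ = ∂B₁/∂z − ∂B₃/∂x = 2*y*z + 6*y - 8*z
(∇×B)₃ = ∂B₂/∂x − ∂B₁/∂y = 18*x^2
∇×B = (-2*x*z - 6*x + z, 2*y*z + 6*y - 8*z, 18*x^2)
At (1, -2, -2): (-4, 12, 18).

(-4, 12, 18)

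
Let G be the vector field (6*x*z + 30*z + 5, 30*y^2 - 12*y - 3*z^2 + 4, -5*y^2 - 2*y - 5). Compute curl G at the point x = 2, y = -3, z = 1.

(∇×G)₁ = ∂G₃/∂y − ∂G₂/∂z = -10*y + 6*z - 2
(∇×G)₂ = ∂G₁/∂z − ∂G₃/∂x = 6*x + 30
(∇×G)₃ = ∂G₂/∂x − ∂G₁/∂y = 0
∇×G = (-10*y + 6*z - 2, 6*x + 30, 0)
At (2, -3, 1): (34, 42, 0).

(34, 42, 0)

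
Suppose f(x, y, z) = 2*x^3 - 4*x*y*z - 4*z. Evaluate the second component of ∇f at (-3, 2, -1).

-12

(∇f)_2 = ∂f/∂y = -4*x*z
At (-3, 2, -1): -12.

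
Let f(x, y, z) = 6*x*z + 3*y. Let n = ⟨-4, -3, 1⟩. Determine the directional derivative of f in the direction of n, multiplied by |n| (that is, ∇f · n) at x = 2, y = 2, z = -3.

75

∂f/∂x = 6*z
∂f/∂y = 3
∂f/∂z = 6*x
∇f at (2, 2, -3) = (-18, 3, 12)
∇f · n = (-18)(-4) + (3)(-3) + (12)(1) = 75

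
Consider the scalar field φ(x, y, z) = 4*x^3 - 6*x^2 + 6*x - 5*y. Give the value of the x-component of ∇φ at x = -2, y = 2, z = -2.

(∇φ)_1 = ∂φ/∂x = 12*x^2 - 12*x + 6
At (-2, 2, -2): 78.

78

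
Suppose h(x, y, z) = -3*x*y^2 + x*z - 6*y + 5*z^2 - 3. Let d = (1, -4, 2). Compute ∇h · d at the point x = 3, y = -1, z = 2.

-3

∂h/∂x = -3*y^2 + z
∂h/∂y = -6*x*y - 6
∂h/∂z = x + 10*z
∇h at (3, -1, 2) = (-1, 12, 23)
∇h · d = (-1)(1) + (12)(-4) + (23)(2) = -3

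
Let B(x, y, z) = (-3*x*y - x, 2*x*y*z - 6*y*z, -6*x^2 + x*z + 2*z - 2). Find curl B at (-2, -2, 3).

(-20, -27, -18)

(∇×B)₁ = ∂B₃/∂y − ∂B₂/∂z = -2*x*y + 6*y
(∇×B)₂ = ∂B₁/∂z − ∂B₃/∂x = 12*x - z
(∇×B)₃ = ∂B₂/∂x − ∂B₁/∂y = 3*x + 2*y*z
∇×B = (-2*x*y + 6*y, 12*x - z, 3*x + 2*y*z)
At (-2, -2, 3): (-20, -27, -18).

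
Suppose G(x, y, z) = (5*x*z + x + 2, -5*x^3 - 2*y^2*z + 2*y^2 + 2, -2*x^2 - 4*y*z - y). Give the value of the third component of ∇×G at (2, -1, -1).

-60

(∇×G)_3 = ∂G₂/∂x − ∂G₁/∂y
= -15*x^2 − (0)
= -15*x^2
At (2, -1, -1): -60.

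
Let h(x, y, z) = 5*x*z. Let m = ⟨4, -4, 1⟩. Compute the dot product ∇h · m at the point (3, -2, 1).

35

∂h/∂x = 5*z
∂h/∂y = 0
∂h/∂z = 5*x
∇h at (3, -2, 1) = (5, 0, 15)
∇h · m = (5)(4) + (0)(-4) + (15)(1) = 35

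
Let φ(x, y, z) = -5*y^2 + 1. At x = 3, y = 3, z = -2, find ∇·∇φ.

∂²φ/∂x² = 0
∂²φ/∂y² = -10
∂²φ/∂z² = 0
∇²φ = -10
At (3, 3, -2): -10.

-10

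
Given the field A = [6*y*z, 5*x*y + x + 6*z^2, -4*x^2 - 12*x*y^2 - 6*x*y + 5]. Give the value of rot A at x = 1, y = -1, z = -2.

(∇×A)₁ = ∂A₃/∂y − ∂A₂/∂z = -24*x*y - 6*x - 12*z
(∇×A)₂ = ∂A₁/∂z − ∂A₃/∂x = 8*x + 12*y^2 + 12*y
(∇×A)₃ = ∂A₂/∂x − ∂A₁/∂y = 5*y - 6*z + 1
∇×A = (-24*x*y - 6*x - 12*z, 8*x + 12*y^2 + 12*y, 5*y - 6*z + 1)
At (1, -1, -2): (42, 8, 8).

(42, 8, 8)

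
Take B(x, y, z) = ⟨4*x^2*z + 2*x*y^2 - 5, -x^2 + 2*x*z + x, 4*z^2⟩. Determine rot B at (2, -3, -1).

(∇×B)₁ = ∂B₃/∂y − ∂B₂/∂z = -2*x
(∇×B)₂ = ∂B₁/∂z − ∂B₃/∂x = 4*x^2
(∇×B)₃ = ∂B₂/∂x − ∂B₁/∂y = -4*x*y - 2*x + 2*z + 1
∇×B = (-2*x, 4*x^2, -4*x*y - 2*x + 2*z + 1)
At (2, -3, -1): (-4, 16, 19).

(-4, 16, 19)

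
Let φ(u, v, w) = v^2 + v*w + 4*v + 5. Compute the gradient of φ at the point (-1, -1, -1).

(0, 1, -1)

∂φ/∂u = 0
∂φ/∂v = 2*v + w + 4
∂φ/∂w = v
∇φ = (0, 2*v + w + 4, v)
At (-1, -1, -1): (0, 1, -1).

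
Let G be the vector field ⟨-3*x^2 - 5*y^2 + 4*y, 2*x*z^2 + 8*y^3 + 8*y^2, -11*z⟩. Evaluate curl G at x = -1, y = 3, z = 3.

(12, 0, 44)

(∇×G)₁ = ∂G₃/∂y − ∂G₂/∂z = -4*x*z
(∇×G)₂ = ∂G₁/∂z − ∂G₃/∂x = 0
(∇×G)₃ = ∂G₂/∂x − ∂G₁/∂y = 10*y + 2*z^2 - 4
∇×G = (-4*x*z, 0, 10*y + 2*z^2 - 4)
At (-1, 3, 3): (12, 0, 44).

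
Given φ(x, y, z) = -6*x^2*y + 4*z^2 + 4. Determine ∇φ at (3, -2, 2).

∂φ/∂x = -12*x*y
∂φ/∂y = -6*x^2
∂φ/∂z = 8*z
∇φ = (-12*x*y, -6*x^2, 8*z)
At (3, -2, 2): (72, -54, 16).

(72, -54, 16)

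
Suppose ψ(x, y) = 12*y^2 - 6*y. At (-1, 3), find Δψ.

24

∂²ψ/∂x² = 0
∂²ψ/∂y² = 24
∇²ψ = 24
At (-1, 3): 24.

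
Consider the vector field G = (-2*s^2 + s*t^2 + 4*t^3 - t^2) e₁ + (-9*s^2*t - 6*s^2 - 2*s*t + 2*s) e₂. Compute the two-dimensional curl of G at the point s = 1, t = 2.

∂G₂/∂s = -18*s*t - 12*s - 2*t + 2
∂G₁/∂t = 2*s*t + 12*t^2 - 2*t
Scalar curl = -20*s*t - 12*s - 12*t^2 + 2
At (1, 2): -98.

-98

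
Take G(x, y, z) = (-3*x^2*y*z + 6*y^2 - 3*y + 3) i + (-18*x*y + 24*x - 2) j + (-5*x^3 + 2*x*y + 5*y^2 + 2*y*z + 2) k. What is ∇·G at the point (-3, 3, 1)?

114

∂G₁/∂x = -6*x*y*z
∂G₂/∂y = -18*x
∂G₃/∂z = 2*y
∇·G = -6*x*y*z - 18*x + 2*y
At (-3, 3, 1): 114.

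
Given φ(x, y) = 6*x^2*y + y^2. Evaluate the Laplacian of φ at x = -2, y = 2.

26

∂²φ/∂x² = 12*y
∂²φ/∂y² = 2
∇²φ = 12*y + 2
At (-2, 2): 26.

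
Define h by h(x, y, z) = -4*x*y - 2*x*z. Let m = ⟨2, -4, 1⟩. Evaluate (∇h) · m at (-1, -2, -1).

6

∂h/∂x = -4*y - 2*z
∂h/∂y = -4*x
∂h/∂z = -2*x
∇h at (-1, -2, -1) = (10, 4, 2)
∇h · m = (10)(2) + (4)(-4) + (2)(1) = 6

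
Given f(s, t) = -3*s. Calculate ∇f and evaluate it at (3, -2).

∂f/∂s = -3
∂f/∂t = 0
∇f = (-3, 0)
At (3, -2): (-3, 0).

(-3, 0)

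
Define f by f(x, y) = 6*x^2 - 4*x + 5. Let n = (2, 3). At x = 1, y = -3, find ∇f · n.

16

∂f/∂x = 12*x - 4
∂f/∂y = 0
∇f at (1, -3) = (8, 0)
∇f · n = (8)(2) + (0)(3) = 16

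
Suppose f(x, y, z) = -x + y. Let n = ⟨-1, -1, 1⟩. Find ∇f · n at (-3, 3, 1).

∂f/∂x = -1
∂f/∂y = 1
∂f/∂z = 0
∇f at (-3, 3, 1) = (-1, 1, 0)
∇f · n = (-1)(-1) + (1)(-1) + (0)(1) = 0

0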